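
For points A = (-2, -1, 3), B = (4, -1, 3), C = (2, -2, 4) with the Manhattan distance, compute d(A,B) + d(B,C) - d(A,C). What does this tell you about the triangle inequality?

d(A,B) = 6 + 0 + 0 = 6, d(B,C) = 2 + 1 + 1 = 4, d(A,C) = 4 + 1 + 1 = 6.
d(A,B) + d(B,C) - d(A,C) = 6 + 4 - 6 = 10 - 6 = 4. This is ≥ 0, so the triangle inequality holds for these points.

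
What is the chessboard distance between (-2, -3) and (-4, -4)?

max(|x_i - y_i|) = max(|-2 - (-4)|, |-3 - (-4)|) = max(2, 1) = 2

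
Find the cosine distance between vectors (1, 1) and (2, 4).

With u = (1, 1), v = (2, 4):
u·v = 1·2 + 1·4 = 2 + 4 = 6.
|u| = √(1² + 1²) = √2, |v| = √(2² + 4²) = √20, so |u||v| = √(2·20) = √40.
cos θ = (u·v)/(|u||v|) = 6/√40 ≈ 0.9487
Cosine distance = 1 - cos θ ≈ 1 - 0.9487 = 0.0513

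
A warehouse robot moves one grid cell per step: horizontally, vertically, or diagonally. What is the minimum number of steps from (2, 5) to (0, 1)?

max(|x_i - y_i|) = max(|2 - 0|, |5 - 1|) = max(2, 4) = 4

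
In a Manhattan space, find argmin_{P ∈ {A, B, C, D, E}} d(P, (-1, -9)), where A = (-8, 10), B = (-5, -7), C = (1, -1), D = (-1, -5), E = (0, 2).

Distances: d(A) = 26, d(B) = 6, d(C) = 10, d(D) = 4, d(E) = 12. Nearest: D = (-1, -5) with distance 4.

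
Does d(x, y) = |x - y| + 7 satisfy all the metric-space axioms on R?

No. d fails identity of indiscernibles (specifically d(x,x) = 0): d(0, 0) = |0 - 0| + 7 = 0 + 7 = 7 ≠ 0.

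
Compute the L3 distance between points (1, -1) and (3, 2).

(Σ|x_i - y_i|^3)^(1/3) = (|1 - 3|^3 + |-1 - 2|^3)^(1/3)
= (2^3 + 3^3)^(1/3) = (8 + 27)^(1/3) = (35)^(1/3) ≈ 3.2711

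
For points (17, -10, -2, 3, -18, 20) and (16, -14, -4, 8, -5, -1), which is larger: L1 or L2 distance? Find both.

L1 = |17 - 16| + |-10 - (-14)| + |-2 - (-4)| + |3 - 8| + |-18 - (-5)| + |20 - (-1)| = 1 + 4 + 2 + 5 + 13 + 21 = 46
L2 = √(1² + 4² + 2² + 5² + 13² + 21²) = √656 ≈ 25.6125
L1 ≥ L2 always (equality iff movement is along one axis); L1 > L2 here.
Ratio L1/L2 = 46/√656 ≈ 1.796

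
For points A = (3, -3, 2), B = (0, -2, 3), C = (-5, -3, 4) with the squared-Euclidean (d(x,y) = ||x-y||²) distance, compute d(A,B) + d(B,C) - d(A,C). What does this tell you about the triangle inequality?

d(A,B) = 3² + 1² + 1² = 11, d(B,C) = 5² + 1² + 1² = 27, d(A,C) = 8² + 0² + 2² = 68.
d(A,B) + d(B,C) - d(A,C) = 11 + 27 - 68 = 38 - 68 = -30. This is < 0, so the triangle inequality FAILS for these points (squared-Euclidean is not a metric).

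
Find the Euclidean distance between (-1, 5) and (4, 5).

√(Σ(x_i - y_i)²) = √((-1 - 4)² + (5 - 5)²)
= √((-5)² + 0²) = √(25 + 0) = √25 = 5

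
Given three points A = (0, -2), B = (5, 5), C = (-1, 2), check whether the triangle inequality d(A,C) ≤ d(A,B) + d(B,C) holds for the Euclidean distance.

d(A,B) = √(5² + 7²) = √74 ≈ 8.6023, d(B,C) = √(6² + 3²) = √45 ≈ 6.7082, d(A,C) = √(1² + 4²) = √17 ≈ 4.1231.
d(A,C) ≈ 4.1231 ≤ 8.6023 + 6.7082 = 15.3105. Triangle inequality is satisfied.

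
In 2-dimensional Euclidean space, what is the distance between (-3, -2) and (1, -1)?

√(Σ(x_i - y_i)²) = √((-3 - 1)² + (-2 - (-1))²)
= √((-4)² + (-1)²) = √(16 + 1) = √17 ≈ 4.1231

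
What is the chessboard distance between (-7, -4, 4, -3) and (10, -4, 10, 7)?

max(|x_i - y_i|) = max(|-7 - 10|, |-4 - (-4)|, |4 - 10|, |-3 - 7|) = max(17, 0, 6, 10) = 17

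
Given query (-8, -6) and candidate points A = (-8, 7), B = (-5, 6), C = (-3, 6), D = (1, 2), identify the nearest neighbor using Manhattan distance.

Distances: d(A) = 13, d(B) = 15, d(C) = 17, d(D) = 17. Nearest: A = (-8, 7) with distance 13.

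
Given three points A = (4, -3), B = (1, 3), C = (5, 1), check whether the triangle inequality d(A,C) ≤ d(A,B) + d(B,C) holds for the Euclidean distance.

d(A,B) = √(3² + 6²) = √45 ≈ 6.7082, d(B,C) = √(4² + 2²) = √20 ≈ 4.4721, d(A,C) = √(1² + 4²) = √17 ≈ 4.1231.
d(A,C) ≈ 4.1231 ≤ 6.7082 + 4.4721 = 11.1803. Triangle inequality is satisfied.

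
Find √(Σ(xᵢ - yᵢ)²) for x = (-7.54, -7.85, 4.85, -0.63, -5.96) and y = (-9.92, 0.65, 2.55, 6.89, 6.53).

√(Σ(x_i - y_i)²) = √((-7.54 - (-9.92))² + (-7.85 - 0.65)² + (4.85 - 2.55)² + (-0.63 - 6.89)² + (-5.96 - 6.53)²)
= √(2.38² + (-8.5)² + 2.3² + (-7.52)² + (-12.49)²) = √(5.6644 + 72.25 + 5.29 + 56.5504 + 156.0001) = √295.7549 ≈ 17.1975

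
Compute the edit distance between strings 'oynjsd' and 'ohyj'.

Let D[i][j] be the edit distance between the first i characters of 'oynjsd' and the first j characters of 'ohyj', with D[i][0] = i, D[0][j] = j, and D[i][j] = D[i-1][j-1] if the characters match, else 1 + min(D[i-1][j], D[i][j-1], D[i-1][j-1]). Filling the table (rows: prefixes of 'oynjsd', columns: prefixes of 'ohyj'):
     ε  o  h  y  j
  ε  0  1  2  3  4
  o  1  0  1  2  3
  y  2  1  1  1  2
  n  3  2  2  2  2
  j  4  3  3  3  2
  s  5  4  4  4  3
  d  6  5  5  5  4
The bottom-right entry gives D[6][4] = 4, so no sequence of fewer than 4 edits works. Backtracking through the table gives one optimal edit sequence (4 edits):
  oynjsd → ohnjsd (sub y→h @2)
  ohnjsd → ohyjsd (sub n→y @3)
  ohyjsd → ohyjd (del s @5)
  ohyjd → ohyj (del d @5)
Edit distance = 4.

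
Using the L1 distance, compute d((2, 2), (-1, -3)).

Σ|x_i - y_i| = |2 - (-1)| + |2 - (-3)| = 3 + 5 = 8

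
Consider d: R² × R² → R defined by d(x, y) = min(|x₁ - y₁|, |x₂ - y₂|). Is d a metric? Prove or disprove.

No. d fails identity of indiscernibles: take x = (-1, 0) and y = (-1, 4). Then d(x,y) = min(|-1 - (-1)|, |0 - 4|) = min(0, 4) = 0, yet x ≠ y.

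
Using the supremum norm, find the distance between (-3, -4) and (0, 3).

max(|x_i - y_i|) = max(|-3 - 0|, |-4 - 3|) = max(3, 7) = 7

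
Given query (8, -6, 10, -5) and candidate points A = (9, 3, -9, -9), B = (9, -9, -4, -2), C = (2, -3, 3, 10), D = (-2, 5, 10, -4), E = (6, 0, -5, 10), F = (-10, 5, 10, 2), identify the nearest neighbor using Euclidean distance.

Distances: d(A) ≈ 21.4243, d(B) ≈ 14.6629, d(C) ≈ 17.8606, d(D) ≈ 14.8997, d(E) ≈ 22.1359, d(F) ≈ 22.2261. Nearest: B = (9, -9, -4, -2) with distance 14.6629.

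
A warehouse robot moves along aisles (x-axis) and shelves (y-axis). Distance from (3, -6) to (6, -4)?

Σ|x_i - y_i| = |3 - 6| + |-6 - (-4)| = 3 + 2 = 5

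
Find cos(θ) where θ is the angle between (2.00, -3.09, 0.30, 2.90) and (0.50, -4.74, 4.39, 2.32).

With u = (2.00, -3.09, 0.30, 2.90), v = (0.50, -4.74, 4.39, 2.32):
u·v = 2·0.5 + (-3.09)·(-4.74) + 0.3·4.39 + 2.9·2.32 = 1 + 14.6466 + 1.317 + 6.728 = 23.6916.
|u| = √(2² + (-3.09)² + 0.3² + 2.9²) = √(4 + 9.5481 + 0.09 + 8.41) = √22.0481, |v| = √(0.5² + (-4.74)² + 4.39² + 2.32²) = √(0.25 + 22.4676 + 19.2721 + 5.3824) = √47.3721.
cos θ = (u·v)/(|u||v|) = 23.6916/(√22.0481·√47.3721) ≈ 0.7331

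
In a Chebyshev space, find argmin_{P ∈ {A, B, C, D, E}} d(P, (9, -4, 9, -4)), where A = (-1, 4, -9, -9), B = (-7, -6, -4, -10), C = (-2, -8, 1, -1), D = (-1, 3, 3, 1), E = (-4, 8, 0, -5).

Distances: d(A) = 18, d(B) = 16, d(C) = 11, d(D) = 10, d(E) = 13. Nearest: D = (-1, 3, 3, 1) with distance 10.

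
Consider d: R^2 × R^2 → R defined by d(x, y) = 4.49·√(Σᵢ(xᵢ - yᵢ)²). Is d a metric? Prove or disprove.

Yes. The L2 (Euclidean) norm induces a metric on R^2, and multiplying a metric by a positive constant 4.49 > 0 preserves all four axioms: non-negativity (4.49·||x-y|| ≥ 0), identity (4.49·||x-y|| = 0 ⟺ ||x-y|| = 0 ⟺ x = y), symmetry (||x-y|| = ||y-x||), and the triangle inequality (4.49·||x-z|| ≤ 4.49·||x-y|| + 4.49·||y-z||). So d is a metric.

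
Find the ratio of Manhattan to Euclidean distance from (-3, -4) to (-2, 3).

L1 = |-3 - (-2)| + |-4 - 3| = 1 + 7 = 8
L2 = √(1² + 7²) = √50 ≈ 7.0711
L1 ≥ L2 always (equality iff movement is along one axis); L1 > L2 here.
Ratio L1/L2 = 8/√50 ≈ 1.1314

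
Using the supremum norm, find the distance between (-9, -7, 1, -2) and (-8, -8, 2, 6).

max(|x_i - y_i|) = max(|-9 - (-8)|, |-7 - (-8)|, |1 - 2|, |-2 - 6|) = max(1, 1, 1, 8) = 8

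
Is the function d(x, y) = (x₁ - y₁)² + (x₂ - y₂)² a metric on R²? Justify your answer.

No. The squared Euclidean distance fails the triangle inequality. Counterexample: x = (0, 0), y = (2, 3), z = (4, 6). d(x,z) = 4² + 6² = 52, but d(x,y) + d(y,z) = (2² + 3²) + (2² + 3²) = 13 + 13 = 26. Since 52 > 26, the triangle inequality is violated. (Note: √d, the ordinary Euclidean distance, IS a metric.)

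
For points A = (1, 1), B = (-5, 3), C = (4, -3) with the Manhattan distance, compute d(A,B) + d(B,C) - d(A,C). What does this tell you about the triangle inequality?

d(A,B) = 6 + 2 = 8, d(B,C) = 9 + 6 = 15, d(A,C) = 3 + 4 = 7.
d(A,B) + d(B,C) - d(A,C) = 8 + 15 - 7 = 23 - 7 = 16. This is ≥ 0, so the triangle inequality holds for these points.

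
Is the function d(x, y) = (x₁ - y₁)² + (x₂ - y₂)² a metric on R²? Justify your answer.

No. The squared Euclidean distance fails the triangle inequality. Counterexample: x = (0, 0), y = (5, 2), z = (10, 4). d(x,z) = 10² + 4² = 116, but d(x,y) + d(y,z) = (5² + 2²) + (5² + 2²) = 29 + 29 = 58. Since 116 > 58, the triangle inequality is violated. (Note: √d, the ordinary Euclidean distance, IS a metric.)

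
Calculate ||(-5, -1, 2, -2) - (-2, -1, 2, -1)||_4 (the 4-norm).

(Σ|x_i - y_i|^4)^(1/4) = (|-5 - (-2)|^4 + |-1 - (-1)|^4 + |2 - 2|^4 + |-2 - (-1)|^4)^(1/4)
= (3^4 + 0^4 + 0^4 + 1^4)^(1/4) = (81 + 0 + 0 + 1)^(1/4) = (82)^(1/4) ≈ 3.0092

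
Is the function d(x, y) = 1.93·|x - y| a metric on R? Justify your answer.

Yes. Since |x - y| is a metric on R and 1.93 > 0, the positive scalar multiple 1.93·|x - y| is also a metric: scaling by a positive constant preserves non-negativity, identity (d=0 ⟺ |x-y|=0 ⟺ x=y), symmetry, and the triangle inequality.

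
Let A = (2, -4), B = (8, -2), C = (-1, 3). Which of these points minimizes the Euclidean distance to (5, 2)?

Distances: d(A) ≈ 6.7082, d(B) = 5, d(C) ≈ 6.0828. Nearest: B = (8, -2) with distance 5.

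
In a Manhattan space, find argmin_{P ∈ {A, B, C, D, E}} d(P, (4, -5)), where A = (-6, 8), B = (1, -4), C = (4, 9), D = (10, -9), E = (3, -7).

Distances: d(A) = 23, d(B) = 4, d(C) = 14, d(D) = 10, d(E) = 3. Nearest: E = (3, -7) with distance 3.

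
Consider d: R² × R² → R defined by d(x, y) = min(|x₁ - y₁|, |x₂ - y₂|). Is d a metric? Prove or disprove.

No. d fails identity of indiscernibles: take x = (0, 0) and y = (0, 3). Then d(x,y) = min(|0 - 0|, |0 - 3|) = min(0, 3) = 0, yet x ≠ y.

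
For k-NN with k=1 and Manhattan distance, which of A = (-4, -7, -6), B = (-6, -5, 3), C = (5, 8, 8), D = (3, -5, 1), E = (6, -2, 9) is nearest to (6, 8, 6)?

Distances: d(A) = 37, d(B) = 28, d(C) = 3, d(D) = 21, d(E) = 13. Nearest: C = (5, 8, 8) with distance 3.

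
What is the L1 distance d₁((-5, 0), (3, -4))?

Σ|x_i - y_i| = |-5 - 3| + |0 - (-4)| = 8 + 4 = 12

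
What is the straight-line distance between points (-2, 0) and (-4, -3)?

√(Σ(x_i - y_i)²) = √((-2 - (-4))² + (0 - (-3))²)
= √(2² + 3²) = √(4 + 9) = √13 ≈ 3.6056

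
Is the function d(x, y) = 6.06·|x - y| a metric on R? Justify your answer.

Yes. Since |x - y| is a metric on R and 6.06 > 0, the positive scalar multiple 6.06·|x - y| is also a metric: scaling by a positive constant preserves non-negativity, identity (d=0 ⟺ |x-y|=0 ⟺ x=y), symmetry, and the triangle inequality.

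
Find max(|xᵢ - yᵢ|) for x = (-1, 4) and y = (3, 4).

max(|x_i - y_i|) = max(|-1 - 3|, |4 - 4|) = max(4, 0) = 4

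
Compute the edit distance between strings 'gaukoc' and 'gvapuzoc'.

Let D[i][j] be the edit distance between the first i characters of 'gaukoc' and the first j characters of 'gvapuzoc', with D[i][0] = i, D[0][j] = j, and D[i][j] = D[i-1][j-1] if the characters match, else 1 + min(D[i-1][j], D[i][j-1], D[i-1][j-1]). Filling the table (rows: prefixes of 'gaukoc', columns: prefixes of 'gvapuzoc'):
     ε  g  v  a  p  u  z  o  c
  ε  0  1  2  3  4  5  6  7  8
  g  1  0  1  2  3  4  5  6  7
  a  2  1  1  1  2  3  4  5  6
  u  3  2  2  2  2  2  3  4  5
  k  4  3  3  3  3  3  3  4  5
  o  5  4  4  4  4  4  4  3  4
  c  6  5  5  5  5  5  5  4  3
The bottom-right entry gives D[6][8] = 3, so no sequence of fewer than 3 edits works. Backtracking through the table gives one optimal edit sequence (3 edits):
  gaukoc → gvaukoc (ins v @2)
  gvaukoc → gvapukoc (ins p @4)
  gvapukoc → gvapuzoc (sub k→z @6)
Edit distance = 3.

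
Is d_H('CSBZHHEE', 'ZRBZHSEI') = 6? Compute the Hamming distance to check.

Differing positions: 1, 2, 6, 8. Hamming distance = 4, so the claim that d_H = 6 is false.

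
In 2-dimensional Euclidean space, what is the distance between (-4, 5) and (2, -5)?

√(Σ(x_i - y_i)²) = √((-4 - 2)² + (5 - (-5))²)
= √((-6)² + 10²) = √(36 + 100) = √136 ≈ 11.6619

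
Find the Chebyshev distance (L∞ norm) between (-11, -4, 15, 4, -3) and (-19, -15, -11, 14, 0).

max(|x_i - y_i|) = max(|-11 - (-19)|, |-4 - (-15)|, |15 - (-11)|, |4 - 14|, |-3 - 0|) = max(8, 11, 26, 10, 3) = 26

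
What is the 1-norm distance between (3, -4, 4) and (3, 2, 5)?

Σ|x_i - y_i| = |3 - 3| + |-4 - 2| + |4 - 5| = 0 + 6 + 1 = 7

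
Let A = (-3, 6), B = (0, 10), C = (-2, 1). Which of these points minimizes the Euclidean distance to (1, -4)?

Distances: d(A) ≈ 10.7703, d(B) ≈ 14.0357, d(C) ≈ 5.831. Nearest: C = (-2, 1) with distance 5.831.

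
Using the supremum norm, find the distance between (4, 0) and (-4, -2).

max(|x_i - y_i|) = max(|4 - (-4)|, |0 - (-2)|) = max(8, 2) = 8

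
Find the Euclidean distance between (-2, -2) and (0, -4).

√(Σ(x_i - y_i)²) = √((-2 - 0)² + (-2 - (-4))²)
= √((-2)² + 2²) = √(4 + 4) = √8 ≈ 2.8284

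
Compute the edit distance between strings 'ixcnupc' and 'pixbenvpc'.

Let D[i][j] be the edit distance between the first i characters of 'ixcnupc' and the first j characters of 'pixbenvpc', with D[i][0] = i, D[0][j] = j, and D[i][j] = D[i-1][j-1] if the characters match, else 1 + min(D[i-1][j], D[i][j-1], D[i-1][j-1]). Filling the table (rows: prefixes of 'ixcnupc', columns: prefixes of 'pixbenvpc'):
     ε  p  i  x  b  e  n  v  p  c
  ε  0  1  2  3  4  5  6  7  8  9
  i  1  1  1  2  3  4  5  6  7  8
  x  2  2  2  1  2  3  4  5  6  7
  c  3  3  3  2  2  3  4  5  6  6
  n  4  4  4  3  3  3  3  4  5  6
  u  5  5  5  4  4  4  4  4  5  6
  p  6  5  6  5  5  5  5  5  4  5
  c  7  6  6  6  6  6  6  6  5  4
The bottom-right entry gives D[7][9] = 4, so no sequence of fewer than 4 edits works. Backtracking through the table gives one optimal edit sequence (4 edits):
  ixcnupc → pixcnupc (ins p @1)
  pixcnupc → pixbcnupc (ins b @4)
  pixbcnupc → pixbenupc (sub c→e @5)
  pixbenupc → pixbenvpc (sub u→v @7)
Edit distance = 4.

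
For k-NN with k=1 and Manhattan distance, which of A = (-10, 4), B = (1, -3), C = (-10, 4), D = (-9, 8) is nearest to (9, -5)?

Distances: d(A) = 28, d(B) = 10, d(C) = 28, d(D) = 31. Nearest: B = (1, -3) with distance 10.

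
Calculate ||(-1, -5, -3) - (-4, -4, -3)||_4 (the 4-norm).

(Σ|x_i - y_i|^4)^(1/4) = (|-1 - (-4)|^4 + |-5 - (-4)|^4 + |-3 - (-3)|^4)^(1/4)
= (3^4 + 1^4 + 0^4)^(1/4) = (81 + 1 + 0)^(1/4) = (82)^(1/4) ≈ 3.0092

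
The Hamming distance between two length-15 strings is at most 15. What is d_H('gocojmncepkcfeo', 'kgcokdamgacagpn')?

Differing positions: 1, 2, 5, 6, 7, 8, 9, 10, 11, 12, 13, 14, 15. Hamming distance = 13. The maximum possible Hamming distance for length-15 strings is 15, so d_H/15 = 13/15 ≈ 0.8667.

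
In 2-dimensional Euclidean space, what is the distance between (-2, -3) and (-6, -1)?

√(Σ(x_i - y_i)²) = √((-2 - (-6))² + (-3 - (-1))²)
= √(4² + (-2)²) = √(16 + 4) = √20 ≈ 4.4721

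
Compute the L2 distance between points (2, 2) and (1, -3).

(Σ|x_i - y_i|^2)^(1/2) = (|2 - 1|^2 + |2 - (-3)|^2)^(1/2)
= (1^2 + 5^2)^(1/2) = (1 + 25)^(1/2) = (26)^(1/2) ≈ 5.099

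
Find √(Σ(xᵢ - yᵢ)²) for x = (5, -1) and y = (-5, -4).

√(Σ(x_i - y_i)²) = √((5 - (-5))² + (-1 - (-4))²)
= √(10² + 3²) = √(100 + 9) = √109 ≈ 10.4403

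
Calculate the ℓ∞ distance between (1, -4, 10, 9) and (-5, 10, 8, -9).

max(|x_i - y_i|) = max(|1 - (-5)|, |-4 - 10|, |10 - 8|, |9 - (-9)|) = max(6, 14, 2, 18) = 18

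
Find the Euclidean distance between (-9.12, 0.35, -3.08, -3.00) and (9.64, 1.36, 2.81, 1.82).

√(Σ(x_i - y_i)²) = √((-9.12 - 9.64)² + (0.35 - 1.36)² + (-3.08 - 2.81)² + (-3 - 1.82)²)
= √((-18.76)² + (-1.01)² + (-5.89)² + (-4.82)²) = √(351.9376 + 1.0201 + 34.6921 + 23.2324) = √410.8822 ≈ 20.2702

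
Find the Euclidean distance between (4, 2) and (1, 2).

√(Σ(x_i - y_i)²) = √((4 - 1)² + (2 - 2)²)
= √(3² + 0²) = √(9 + 0) = √9 = 3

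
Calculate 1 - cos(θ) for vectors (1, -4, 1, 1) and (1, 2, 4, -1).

With u = (1, -4, 1, 1), v = (1, 2, 4, -1):
u·v = 1·1 + (-4)·2 + 1·4 + 1·(-1) = 1 + (-8) + 4 + (-1) = -4.
|u| = √(1² + (-4)² + 1² + 1²) = √19, |v| = √(1² + 2² + 4² + (-1)²) = √22, so |u||v| = √(19·22) = √418.
cos θ = (u·v)/(|u||v|) = -4/√418 ≈ -0.1956
Cosine distance = 1 - cos θ ≈ 1 - (-0.1956) = 1.1956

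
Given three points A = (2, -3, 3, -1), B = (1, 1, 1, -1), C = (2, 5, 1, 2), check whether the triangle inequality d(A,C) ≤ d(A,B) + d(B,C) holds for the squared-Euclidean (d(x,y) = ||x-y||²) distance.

d(A,B) = 1² + 4² + 2² + 0² = 21, d(B,C) = 1² + 4² + 0² + 3² = 26, d(A,C) = 0² + 8² + 2² + 3² = 77.
d(A,C) = 77 > 21 + 26 = 47. Triangle inequality is VIOLATED. (Squared-Euclidean is not a metric — this is a counterexample.)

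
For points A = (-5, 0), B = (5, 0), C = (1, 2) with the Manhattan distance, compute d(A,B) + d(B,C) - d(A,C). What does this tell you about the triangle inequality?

d(A,B) = 10 + 0 = 10, d(B,C) = 4 + 2 = 6, d(A,C) = 6 + 2 = 8.
d(A,B) + d(B,C) - d(A,C) = 10 + 6 - 8 = 16 - 8 = 8. This is ≥ 0, so the triangle inequality holds for these points.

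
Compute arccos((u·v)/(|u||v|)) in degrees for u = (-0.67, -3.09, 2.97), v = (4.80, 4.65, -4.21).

With u = (-0.67, -3.09, 2.97), v = (4.80, 4.65, -4.21):
u·v = (-0.67)·4.8 + (-3.09)·4.65 + 2.97·(-4.21) = (-3.216) + (-14.3685) + (-12.5037) = -30.0882.
|u| = √((-0.67)² + (-3.09)² + 2.97²) = √(0.4489 + 9.5481 + 8.8209) = √18.8179, |v| = √(4.8² + 4.65² + (-4.21)²) = √(23.04 + 21.6225 + 17.7241) = √62.3866.
cos θ = (u·v)/(|u||v|) = -30.0882/(√18.8179·√62.3866) ≈ -0.878142
θ = arccos(-0.878142) ≈ 151.42°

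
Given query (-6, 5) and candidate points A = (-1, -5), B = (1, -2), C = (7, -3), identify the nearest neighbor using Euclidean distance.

Distances: d(A) ≈ 11.1803, d(B) ≈ 9.8995, d(C) ≈ 15.2643. Nearest: B = (1, -2) with distance 9.8995.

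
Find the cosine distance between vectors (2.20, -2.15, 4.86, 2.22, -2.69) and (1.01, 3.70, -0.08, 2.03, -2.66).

With u = (2.20, -2.15, 4.86, 2.22, -2.69), v = (1.01, 3.70, -0.08, 2.03, -2.66):
u·v = 2.2·1.01 + (-2.15)·3.7 + 4.86·(-0.08) + 2.22·2.03 + (-2.69)·(-2.66) = 2.222 + (-7.955) + (-0.3888) + 4.5066 + 7.1554 = 5.5402.
|u| = √(2.2² + (-2.15)² + 4.86² + 2.22² + (-2.69)²) = √(4.84 + 4.6225 + 23.6196 + 4.9284 + 7.2361) = √45.2466, |v| = √(1.01² + 3.7² + (-0.08)² + 2.03² + (-2.66)²) = √(1.0201 + 13.69 + 0.0064 + 4.1209 + 7.0756) = √25.913.
cos θ = (u·v)/(|u||v|) = 5.5402/(√45.2466·√25.913) ≈ 0.1618
Cosine distance = 1 - cos θ ≈ 1 - 0.1618 = 0.8382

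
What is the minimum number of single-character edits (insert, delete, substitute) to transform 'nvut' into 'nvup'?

Let D[i][j] be the edit distance between the first i characters of 'nvut' and the first j characters of 'nvup', with D[i][0] = i, D[0][j] = j, and D[i][j] = D[i-1][j-1] if the characters match, else 1 + min(D[i-1][j], D[i][j-1], D[i-1][j-1]). Filling the table (rows: prefixes of 'nvut', columns: prefixes of 'nvup'):
     ε  n  v  u  p
  ε  0  1  2  3  4
  n  1  0  1  2  3
  v  2  1  0  1  2
  u  3  2  1  0  1
  t  4  3  2  1  1
The bottom-right entry gives D[4][4] = 1, so no sequence of fewer than 1 edit works. Backtracking through the table gives one optimal edit sequence (1 edit):
  nvut → nvup (sub t→p @4)
Edit distance = 1.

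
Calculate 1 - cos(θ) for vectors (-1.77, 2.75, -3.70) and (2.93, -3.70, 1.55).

With u = (-1.77, 2.75, -3.70), v = (2.93, -3.70, 1.55):
u·v = (-1.77)·2.93 + 2.75·(-3.7) + (-3.7)·1.55 = (-5.1861) + (-10.175) + (-5.735) = -21.0961.
|u| = √((-1.77)² + 2.75² + (-3.7)²) = √(3.1329 + 7.5625 + 13.69) = √24.3854, |v| = √(2.93² + (-3.7)² + 1.55²) = √(8.5849 + 13.69 + 2.4025) = √24.6774.
cos θ = (u·v)/(|u||v|) = -21.0961/(√24.3854·√24.6774) ≈ -0.86
Cosine distance = 1 - cos θ ≈ 1 - (-0.86) = 1.86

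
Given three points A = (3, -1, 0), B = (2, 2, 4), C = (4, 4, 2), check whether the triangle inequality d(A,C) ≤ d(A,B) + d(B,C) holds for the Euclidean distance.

d(A,B) = √(1² + 3² + 4²) = √26 ≈ 5.099, d(B,C) = √(2² + 2² + 2²) = √12 ≈ 3.4641, d(A,C) = √(1² + 5² + 2²) = √30 ≈ 5.4772.
d(A,C) ≈ 5.4772 ≤ 5.099 + 3.4641 = 8.5631. Triangle inequality is satisfied.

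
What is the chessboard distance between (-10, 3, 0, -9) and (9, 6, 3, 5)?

max(|x_i - y_i|) = max(|-10 - 9|, |3 - 6|, |0 - 3|, |-9 - 5|) = max(19, 3, 3, 14) = 19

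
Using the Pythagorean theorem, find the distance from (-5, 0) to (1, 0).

√(Σ(x_i - y_i)²) = √((-5 - 1)² + (0 - 0)²)
= √((-6)² + 0²) = √(36 + 0) = √36 = 6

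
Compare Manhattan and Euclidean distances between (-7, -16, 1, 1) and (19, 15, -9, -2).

L1 = |-7 - 19| + |-16 - 15| + |1 - (-9)| + |1 - (-2)| = 26 + 31 + 10 + 3 = 70
L2 = √(26² + 31² + 10² + 3²) = √1746 ≈ 41.7852
L1 ≥ L2 always (equality iff movement is along one axis); L1 > L2 here.
Ratio L1/L2 = 70/√1746 ≈ 1.6752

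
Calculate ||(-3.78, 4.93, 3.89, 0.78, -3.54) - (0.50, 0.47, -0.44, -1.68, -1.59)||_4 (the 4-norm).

(Σ|x_i - y_i|^4)^(1/4) = (|-3.78 - 0.5|^4 + |4.93 - 0.47|^4 + |3.89 - (-0.44)|^4 + |0.78 - (-1.68)|^4 + |-3.54 - (-1.59)|^4)^(1/4)
= (4.28^4 + 4.46^4 + 4.33^4 + 2.46^4 + 1.95^4)^(1/4) ≈ (335.5638 + 395.6758 + 351.5213 + 36.6219 + 14.459)^(1/4) = (1133.8418)^(1/4) ≈ 5.8028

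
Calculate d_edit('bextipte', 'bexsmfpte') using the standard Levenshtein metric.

Let D[i][j] be the edit distance between the first i characters of 'bextipte' and the first j characters of 'bexsmfpte', with D[i][0] = i, D[0][j] = j, and D[i][j] = D[i-1][j-1] if the characters match, else 1 + min(D[i-1][j], D[i][j-1], D[i-1][j-1]). Filling the table (rows: prefixes of 'bextipte', columns: prefixes of 'bexsmfpte'):
     ε  b  e  x  s  m  f  p  t  e
  ε  0  1  2  3  4  5  6  7  8  9
  b  1  0  1  2  3  4  5  6  7  8
  e  2  1  0  1  2  3  4  5  6  7
  x  3  2  1  0  1  2  3  4  5  6
  t  4  3  2  1  1  2  3  4  4  5
  i  5  4  3  2  2  2  3  4  5  5
  p  6  5  4  3  3  3  3  3  4  5
  t  7  6  5  4  4  4  4  4  3  4
  e  8  7  6  5  5  5  5  5  4  3
The bottom-right entry gives D[8][9] = 3, so no sequence of fewer than 3 edits works. Backtracking through the table gives one optimal edit sequence (3 edits):
  bextipte → bexstipte (ins s @4)
  bexstipte → bexsmipte (sub t→m @5)
  bexsmipte → bexsmfpte (sub i→f @6)
Edit distance = 3.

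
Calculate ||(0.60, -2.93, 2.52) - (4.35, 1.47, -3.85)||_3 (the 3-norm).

(Σ|x_i - y_i|^3)^(1/3) = (|0.6 - 4.35|^3 + |-2.93 - 1.47|^3 + |2.52 - (-3.85)|^3)^(1/3)
= (3.75^3 + 4.4^3 + 6.37^3)^(1/3) ≈ (52.7344 + 85.184 + 258.4749)^(1/3) = (396.3933)^(1/3) ≈ 7.3459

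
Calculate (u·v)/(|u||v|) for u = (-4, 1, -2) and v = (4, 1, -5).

With u = (-4, 1, -2), v = (4, 1, -5):
u·v = (-4)·4 + 1·1 + (-2)·(-5) = (-16) + 1 + 10 = -5.
|u| = √((-4)² + 1² + (-2)²) = √21, |v| = √(4² + 1² + (-5)²) = √42, so |u||v| = √(21·42) = √882.
cos θ = (u·v)/(|u||v|) = -5/√882 ≈ -0.1684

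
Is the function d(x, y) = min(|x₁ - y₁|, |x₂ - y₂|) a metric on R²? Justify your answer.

No. d fails identity of indiscernibles: take x = (2, 0) and y = (2, 1). Then d(x,y) = min(|2 - 2|, |0 - 1|) = min(0, 1) = 0, yet x ≠ y.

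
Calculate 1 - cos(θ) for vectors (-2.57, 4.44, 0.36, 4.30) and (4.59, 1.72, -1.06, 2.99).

With u = (-2.57, 4.44, 0.36, 4.30), v = (4.59, 1.72, -1.06, 2.99):
u·v = (-2.57)·4.59 + 4.44·1.72 + 0.36·(-1.06) + 4.3·2.99 = (-11.7963) + 7.6368 + (-0.3816) + 12.857 = 8.3159.
|u| = √((-2.57)² + 4.44² + 0.36² + 4.3²) = √(6.6049 + 19.7136 + 0.1296 + 18.49) = √44.9381, |v| = √(4.59² + 1.72² + (-1.06)² + 2.99²) = √(21.0681 + 2.9584 + 1.1236 + 8.9401) = √34.0902.
cos θ = (u·v)/(|u||v|) = 8.3159/(√44.9381·√34.0902) ≈ 0.2125
Cosine distance = 1 - cos θ ≈ 1 - 0.2125 = 0.7875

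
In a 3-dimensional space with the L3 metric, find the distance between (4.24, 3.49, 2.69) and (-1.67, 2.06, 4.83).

(Σ|x_i - y_i|^3)^(1/3) = (|4.24 - (-1.67)|^3 + |3.49 - 2.06|^3 + |2.69 - 4.83|^3)^(1/3)
= (5.91^3 + 1.43^3 + 2.14^3)^(1/3) ≈ (206.4251 + 2.9242 + 9.8003)^(1/3) = (219.1496)^(1/3) ≈ 6.029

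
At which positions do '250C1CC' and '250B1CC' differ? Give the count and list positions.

Differing positions: 4. Hamming distance = 1.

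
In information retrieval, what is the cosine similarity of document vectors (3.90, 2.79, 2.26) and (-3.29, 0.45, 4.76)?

With u = (3.90, 2.79, 2.26), v = (-3.29, 0.45, 4.76):
u·v = 3.9·(-3.29) + 2.79·0.45 + 2.26·4.76 = (-12.831) + 1.2555 + 10.7576 = -0.8179.
|u| = √(3.9² + 2.79² + 2.26²) = √(15.21 + 7.7841 + 5.1076) = √28.1017, |v| = √((-3.29)² + 0.45² + 4.76²) = √(10.8241 + 0.2025 + 22.6576) = √33.6842.
cos θ = (u·v)/(|u||v|) = -0.8179/(√28.1017·√33.6842) ≈ -0.0266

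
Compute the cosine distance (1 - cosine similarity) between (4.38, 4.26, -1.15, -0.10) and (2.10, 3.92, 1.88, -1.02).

With u = (4.38, 4.26, -1.15, -0.10), v = (2.10, 3.92, 1.88, -1.02):
u·v = 4.38·2.1 + 4.26·3.92 + (-1.15)·1.88 + (-0.1)·(-1.02) = 9.198 + 16.6992 + (-2.162) + 0.102 = 23.8372.
|u| = √(4.38² + 4.26² + (-1.15)² + (-0.1)²) = √(19.1844 + 18.1476 + 1.3225 + 0.01) = √38.6645, |v| = √(2.1² + 3.92² + 1.88² + (-1.02)²) = √(4.41 + 15.3664 + 3.5344 + 1.0404) = √24.3512.
cos θ = (u·v)/(|u||v|) = 23.8372/(√38.6645·√24.3512) ≈ 0.7769
Cosine distance = 1 - cos θ ≈ 1 - 0.7769 = 0.2231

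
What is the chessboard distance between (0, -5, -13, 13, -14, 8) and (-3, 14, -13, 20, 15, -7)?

max(|x_i - y_i|) = max(|0 - (-3)|, |-5 - 14|, |-13 - (-13)|, |13 - 20|, |-14 - 15|, |8 - (-7)|) = max(3, 19, 0, 7, 29, 15) = 29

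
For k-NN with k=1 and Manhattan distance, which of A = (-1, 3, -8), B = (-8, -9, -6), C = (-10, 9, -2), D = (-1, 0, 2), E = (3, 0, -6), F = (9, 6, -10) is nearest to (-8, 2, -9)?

Distances: d(A) = 9, d(B) = 14, d(C) = 16, d(D) = 20, d(E) = 16, d(F) = 22. Nearest: A = (-1, 3, -8) with distance 9.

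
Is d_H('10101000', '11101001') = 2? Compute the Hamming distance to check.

Differing positions: 2, 8. Hamming distance = 2, so the claim is true.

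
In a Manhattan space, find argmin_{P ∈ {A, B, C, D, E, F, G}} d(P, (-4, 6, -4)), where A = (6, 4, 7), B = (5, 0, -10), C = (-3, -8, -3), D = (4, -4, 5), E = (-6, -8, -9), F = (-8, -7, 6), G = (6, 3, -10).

Distances: d(A) = 23, d(B) = 21, d(C) = 16, d(D) = 27, d(E) = 21, d(F) = 27, d(G) = 19. Nearest: C = (-3, -8, -3) with distance 16.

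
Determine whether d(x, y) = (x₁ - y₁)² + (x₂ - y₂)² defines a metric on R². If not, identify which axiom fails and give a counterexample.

No. The squared Euclidean distance fails the triangle inequality. Counterexample: x = (0, 0), y = (4, 5), z = (8, 10). d(x,z) = 8² + 10² = 164, but d(x,y) + d(y,z) = (4² + 5²) + (4² + 5²) = 41 + 41 = 82. Since 164 > 82, the triangle inequality is violated. (Note: √d, the ordinary Euclidean distance, IS a metric.)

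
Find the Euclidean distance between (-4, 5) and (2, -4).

√(Σ(x_i - y_i)²) = √((-4 - 2)² + (5 - (-4))²)
= √((-6)² + 9²) = √(36 + 81) = √117 ≈ 10.8167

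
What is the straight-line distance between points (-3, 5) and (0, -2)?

√(Σ(x_i - y_i)²) = √((-3 - 0)² + (5 - (-2))²)
= √((-3)² + 7²) = √(9 + 49) = √58 ≈ 7.6158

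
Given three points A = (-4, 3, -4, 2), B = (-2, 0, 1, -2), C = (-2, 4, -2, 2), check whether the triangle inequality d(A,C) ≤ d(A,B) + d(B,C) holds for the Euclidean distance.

d(A,B) = √(2² + 3² + 5² + 4²) = √54 ≈ 7.3485, d(B,C) = √(0² + 4² + 3² + 4²) = √41 ≈ 6.4031, d(A,C) = √(2² + 1² + 2² + 0²) = √9 = 3.
d(A,C) = 3 ≤ 7.3485 + 6.4031 = 13.7516. Triangle inequality is satisfied.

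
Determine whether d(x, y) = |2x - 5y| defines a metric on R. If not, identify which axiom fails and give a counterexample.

No. d fails symmetry: d(3, 7) = |2·3 - 5·7| = |-29| = 29, but d(7, 3) = |2·7 - 5·3| = |-1| = 1. Since 29 ≠ 1, d(x,y) ≠ d(y,x) in general.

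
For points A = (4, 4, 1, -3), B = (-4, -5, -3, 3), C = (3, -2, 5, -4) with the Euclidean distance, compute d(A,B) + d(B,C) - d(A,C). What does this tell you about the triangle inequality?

d(A,B) = √(8² + 9² + 4² + 6²) = √197 ≈ 14.0357, d(B,C) = √(7² + 3² + 8² + 7²) = √171 ≈ 13.0767, d(A,C) = √(1² + 6² + 4² + 1²) = √54 ≈ 7.3485.
d(A,B) + d(B,C) - d(A,C) = 14.0357 + 13.0767 - 7.3485 = 27.1124 - 7.3485 = 19.7639 (to 4 decimal places). This is ≥ 0, so the triangle inequality holds for these points.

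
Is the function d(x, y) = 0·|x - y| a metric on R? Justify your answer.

No. With c = 0, d(x,y) = 0 for all x, y. This fails identity of indiscernibles: d(1, 5) = 0 but 1 ≠ 5.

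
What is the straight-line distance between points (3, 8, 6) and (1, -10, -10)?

√(Σ(x_i - y_i)²) = √((3 - 1)² + (8 - (-10))² + (6 - (-10))²)
= √(2² + 18² + 16²) = √(4 + 324 + 256) = √584 ≈ 24.1661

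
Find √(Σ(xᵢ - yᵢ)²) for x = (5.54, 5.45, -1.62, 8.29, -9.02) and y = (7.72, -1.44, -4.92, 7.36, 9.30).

√(Σ(x_i - y_i)²) = √((5.54 - 7.72)² + (5.45 - (-1.44))² + (-1.62 - (-4.92))² + (8.29 - 7.36)² + (-9.02 - 9.3)²)
= √((-2.18)² + 6.89² + 3.3² + 0.93² + (-18.32)²) = √(4.7524 + 47.4721 + 10.89 + 0.8649 + 335.6224) = √399.6018 ≈ 19.99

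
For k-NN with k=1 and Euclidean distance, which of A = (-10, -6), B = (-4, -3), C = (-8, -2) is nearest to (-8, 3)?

Distances: d(A) ≈ 9.2195, d(B) ≈ 7.2111, d(C) = 5. Nearest: C = (-8, -2) with distance 5.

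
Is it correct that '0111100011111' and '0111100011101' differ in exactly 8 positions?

Differing positions: 12. Hamming distance = 1, so the claim that d_H = 8 is false.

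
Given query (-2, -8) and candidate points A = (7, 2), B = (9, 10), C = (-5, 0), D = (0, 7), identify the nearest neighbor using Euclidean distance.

Distances: d(A) ≈ 13.4536, d(B) ≈ 21.095, d(C) ≈ 8.544, d(D) ≈ 15.1327. Nearest: C = (-5, 0) with distance 8.544.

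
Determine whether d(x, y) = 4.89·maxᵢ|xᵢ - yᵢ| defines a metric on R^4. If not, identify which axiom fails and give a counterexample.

Yes. The L∞ (Chebyshev) norm induces a metric on R^4, and multiplying a metric by a positive constant 4.89 > 0 preserves all four axioms: non-negativity (4.89·||x-y|| ≥ 0), identity (4.89·||x-y|| = 0 ⟺ ||x-y|| = 0 ⟺ x = y), symmetry (||x-y|| = ||y-x||), and the triangle inequality (4.89·||x-z|| ≤ 4.89·||x-y|| + 4.89·||y-z||). So d is a metric.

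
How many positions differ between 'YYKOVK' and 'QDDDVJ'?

Differing positions: 1, 2, 3, 4, 6. Hamming distance = 5.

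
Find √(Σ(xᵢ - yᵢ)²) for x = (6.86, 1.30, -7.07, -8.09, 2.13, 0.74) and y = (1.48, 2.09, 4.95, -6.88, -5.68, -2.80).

√(Σ(x_i - y_i)²) = √((6.86 - 1.48)² + (1.3 - 2.09)² + (-7.07 - 4.95)² + (-8.09 - (-6.88))² + (2.13 - (-5.68))² + (0.74 - (-2.8))²)
= √(5.38² + (-0.79)² + (-12.02)² + (-1.21)² + 7.81² + 3.54²) = √(28.9444 + 0.6241 + 144.4804 + 1.4641 + 60.9961 + 12.5316) = √249.0407 ≈ 15.781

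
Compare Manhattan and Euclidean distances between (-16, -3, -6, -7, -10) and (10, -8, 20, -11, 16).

L1 = |-16 - 10| + |-3 - (-8)| + |-6 - 20| + |-7 - (-11)| + |-10 - 16| = 26 + 5 + 26 + 4 + 26 = 87
L2 = √(26² + 5² + 26² + 4² + 26²) = √2069 ≈ 45.4863
L1 ≥ L2 always (equality iff movement is along one axis); L1 > L2 here.
Ratio L1/L2 = 87/√2069 ≈ 1.9127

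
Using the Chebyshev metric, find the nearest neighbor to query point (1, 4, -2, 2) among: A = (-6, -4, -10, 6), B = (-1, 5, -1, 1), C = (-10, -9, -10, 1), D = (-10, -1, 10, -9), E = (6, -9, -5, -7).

Distances: d(A) = 8, d(B) = 2, d(C) = 13, d(D) = 12, d(E) = 13. Nearest: B = (-1, 5, -1, 1) with distance 2.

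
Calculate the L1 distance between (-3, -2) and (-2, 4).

Σ|x_i - y_i| = |-3 - (-2)| + |-2 - 4| = 1 + 6 = 7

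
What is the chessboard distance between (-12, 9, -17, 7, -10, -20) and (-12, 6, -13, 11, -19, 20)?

max(|x_i - y_i|) = max(|-12 - (-12)|, |9 - 6|, |-17 - (-13)|, |7 - 11|, |-10 - (-19)|, |-20 - 20|) = max(0, 3, 4, 4, 9, 40) = 40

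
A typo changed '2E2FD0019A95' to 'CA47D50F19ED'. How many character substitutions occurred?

Differing positions: 1, 2, 3, 4, 6, 8, 9, 10, 11, 12. Hamming distance = 10.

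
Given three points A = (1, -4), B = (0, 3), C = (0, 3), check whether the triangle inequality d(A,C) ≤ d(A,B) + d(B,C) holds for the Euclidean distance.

d(A,B) = √(1² + 7²) = √50 ≈ 7.0711, d(B,C) = √(0² + 0²) = √0 = 0, d(A,C) = √(1² + 7²) = √50 ≈ 7.0711.
d(A,C) ≈ 7.0711 ≤ 7.0711 + 0 = 7.0711. Triangle inequality is satisfied.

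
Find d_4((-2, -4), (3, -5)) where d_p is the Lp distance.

(Σ|x_i - y_i|^4)^(1/4) = (|-2 - 3|^4 + |-4 - (-5)|^4)^(1/4)
= (5^4 + 1^4)^(1/4) = (625 + 1)^(1/4) = (626)^(1/4) ≈ 5.002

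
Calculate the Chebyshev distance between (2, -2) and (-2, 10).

max(|x_i - y_i|) = max(|2 - (-2)|, |-2 - 10|) = max(4, 12) = 12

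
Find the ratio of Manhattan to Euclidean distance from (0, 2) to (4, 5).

L1 = |0 - 4| + |2 - 5| = 4 + 3 = 7
L2 = √(4² + 3²) = √25 = 5
L1 ≥ L2 always (equality iff movement is along one axis); L1 > L2 here.
Ratio L1/L2 = 7/5 = 1.4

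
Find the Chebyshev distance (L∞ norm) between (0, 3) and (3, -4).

max(|x_i - y_i|) = max(|0 - 3|, |3 - (-4)|) = max(3, 7) = 7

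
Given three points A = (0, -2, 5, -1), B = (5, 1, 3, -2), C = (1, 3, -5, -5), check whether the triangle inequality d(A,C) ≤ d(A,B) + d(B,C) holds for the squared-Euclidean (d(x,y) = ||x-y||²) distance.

d(A,B) = 5² + 3² + 2² + 1² = 39, d(B,C) = 4² + 2² + 8² + 3² = 93, d(A,C) = 1² + 5² + 10² + 4² = 142.
d(A,C) = 142 > 39 + 93 = 132. Triangle inequality is VIOLATED. (Squared-Euclidean is not a metric — this is a counterexample.)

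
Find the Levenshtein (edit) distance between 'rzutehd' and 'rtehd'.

Let D[i][j] be the edit distance between the first i characters of 'rzutehd' and the first j characters of 'rtehd', with D[i][0] = i, D[0][j] = j, and D[i][j] = D[i-1][j-1] if the characters match, else 1 + min(D[i-1][j], D[i][j-1], D[i-1][j-1]). Filling the table (rows: prefixes of 'rzutehd', columns: prefixes of 'rtehd'):
     ε  r  t  e  h  d
  ε  0  1  2  3  4  5
  r  1  0  1  2  3  4
  z  2  1  1  2  3  4
  u  3  2  2  2  3  4
  t  4  3  2  3  3  4
  e  5  4  3  2  3  4
  h  6  5  4  3  2  3
  d  7  6  5  4  3  2
The bottom-right entry gives D[7][5] = 2, so no sequence of fewer than 2 edits works. Backtracking through the table gives one optimal edit sequence (2 edits):
  rzutehd → rutehd (del z @2)
  rutehd → rtehd (del u @2)
Edit distance = 2.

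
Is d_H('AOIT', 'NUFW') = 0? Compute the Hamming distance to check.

Differing positions: 1, 2, 3, 4. Hamming distance = 4, so the claim that d_H = 0 is false.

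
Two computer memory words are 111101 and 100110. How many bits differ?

Differing positions: 2, 3, 5, 6. Hamming distance = 4.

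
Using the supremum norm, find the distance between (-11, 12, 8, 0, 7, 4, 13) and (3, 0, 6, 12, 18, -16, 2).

max(|x_i - y_i|) = max(|-11 - 3|, |12 - 0|, |8 - 6|, |0 - 12|, |7 - 18|, |4 - (-16)|, |13 - 2|) = max(14, 12, 2, 12, 11, 20, 11) = 20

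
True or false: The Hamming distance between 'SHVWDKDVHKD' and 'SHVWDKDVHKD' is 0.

Differing positions: none. Hamming distance = 0, so the claim is true.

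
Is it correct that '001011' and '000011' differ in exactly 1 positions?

Differing positions: 3. Hamming distance = 1, so the claim is true.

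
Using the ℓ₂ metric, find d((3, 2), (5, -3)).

√(Σ(x_i - y_i)²) = √((3 - 5)² + (2 - (-3))²)
= √((-2)² + 5²) = √(4 + 25) = √29 ≈ 5.3852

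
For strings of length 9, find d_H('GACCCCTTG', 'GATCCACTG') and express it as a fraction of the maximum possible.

Differing positions: 3, 6, 7. Hamming distance = 3. The maximum possible Hamming distance for length-9 strings is 9, so d_H/9 = 3/9 ≈ 0.3333.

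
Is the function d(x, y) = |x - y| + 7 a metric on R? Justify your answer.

No. d fails identity of indiscernibles (specifically d(x,x) = 0): d(-3, -3) = |-3 - (-3)| + 7 = 0 + 7 = 7 ≠ 0.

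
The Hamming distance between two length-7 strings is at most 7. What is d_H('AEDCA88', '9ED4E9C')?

Differing positions: 1, 4, 5, 6, 7. Hamming distance = 5. The maximum possible Hamming distance for length-7 strings is 7, so d_H/7 = 5/7 ≈ 0.7143.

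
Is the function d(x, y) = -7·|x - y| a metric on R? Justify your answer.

No. With c = -7 < 0, d fails non-negativity: d(9, 15) = -7·|9 - 15| = -7·6 = -42 < 0.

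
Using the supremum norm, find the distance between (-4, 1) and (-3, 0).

max(|x_i - y_i|) = max(|-4 - (-3)|, |1 - 0|) = max(1, 1) = 1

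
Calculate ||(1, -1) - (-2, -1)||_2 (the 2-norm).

(Σ|x_i - y_i|^2)^(1/2) = (|1 - (-2)|^2 + |-1 - (-1)|^2)^(1/2)
= (3^2 + 0^2)^(1/2) = (9 + 0)^(1/2) = (9)^(1/2) = 3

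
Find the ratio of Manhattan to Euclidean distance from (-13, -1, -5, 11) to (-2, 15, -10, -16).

L1 = |-13 - (-2)| + |-1 - 15| + |-5 - (-10)| + |11 - (-16)| = 11 + 16 + 5 + 27 = 59
L2 = √(11² + 16² + 5² + 27²) = √1131 ≈ 33.6303
L1 ≥ L2 always (equality iff movement is along one axis); L1 > L2 here.
Ratio L1/L2 = 59/√1131 ≈ 1.7544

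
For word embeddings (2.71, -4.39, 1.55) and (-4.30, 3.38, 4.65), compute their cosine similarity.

With u = (2.71, -4.39, 1.55), v = (-4.30, 3.38, 4.65):
u·v = 2.71·(-4.3) + (-4.39)·3.38 + 1.55·4.65 = (-11.653) + (-14.8382) + 7.2075 = -19.2837.
|u| = √(2.71² + (-4.39)² + 1.55²) = √(7.3441 + 19.2721 + 2.4025) = √29.0187, |v| = √((-4.3)² + 3.38² + 4.65²) = √(18.49 + 11.4244 + 21.6225) = √51.5369.
cos θ = (u·v)/(|u||v|) = -19.2837/(√29.0187·√51.5369) ≈ -0.4986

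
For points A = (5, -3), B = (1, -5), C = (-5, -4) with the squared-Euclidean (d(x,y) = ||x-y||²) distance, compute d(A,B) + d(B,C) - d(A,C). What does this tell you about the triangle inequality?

d(A,B) = 4² + 2² = 20, d(B,C) = 6² + 1² = 37, d(A,C) = 10² + 1² = 101.
d(A,B) + d(B,C) - d(A,C) = 20 + 37 - 101 = 57 - 101 = -44. This is < 0, so the triangle inequality FAILS for these points (squared-Euclidean is not a metric).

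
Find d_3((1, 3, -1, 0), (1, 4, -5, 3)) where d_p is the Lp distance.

(Σ|x_i - y_i|^3)^(1/3) = (|1 - 1|^3 + |3 - 4|^3 + |-1 - (-5)|^3 + |0 - 3|^3)^(1/3)
= (0^3 + 1^3 + 4^3 + 3^3)^(1/3) = (0 + 1 + 64 + 27)^(1/3) = (92)^(1/3) ≈ 4.5144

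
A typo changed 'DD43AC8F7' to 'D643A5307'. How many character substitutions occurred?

Differing positions: 2, 6, 7, 8. Hamming distance = 4.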